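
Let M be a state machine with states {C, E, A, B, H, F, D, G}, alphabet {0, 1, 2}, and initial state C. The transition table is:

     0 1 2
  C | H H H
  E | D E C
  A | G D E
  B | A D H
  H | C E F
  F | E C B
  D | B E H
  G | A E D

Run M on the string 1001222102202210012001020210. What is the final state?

D

C → H → C → H → E → C → H → F → C → H → F → B → A → E → C → H → C → H → E → C → H → C → H → C → H → C → H → E → D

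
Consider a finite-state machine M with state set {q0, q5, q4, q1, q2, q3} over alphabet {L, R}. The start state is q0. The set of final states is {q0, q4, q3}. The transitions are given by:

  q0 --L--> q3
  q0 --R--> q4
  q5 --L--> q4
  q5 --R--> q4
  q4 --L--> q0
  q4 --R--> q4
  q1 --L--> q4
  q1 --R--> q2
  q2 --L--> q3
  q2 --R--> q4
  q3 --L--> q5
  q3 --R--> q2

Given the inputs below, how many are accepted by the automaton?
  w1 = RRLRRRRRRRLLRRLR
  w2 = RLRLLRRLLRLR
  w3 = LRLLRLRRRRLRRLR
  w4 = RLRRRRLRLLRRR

w1: Trace: q0 -R-> q4 -R-> q4 -L-> q0 -R-> q4 -R-> q4 -R-> q4 -R-> q4 -R-> q4 -R-> q4 -R-> q4 -L-> q0 -L-> q3 -R-> q2 -R-> q4 -L-> q0 -R-> q4  → end q4, accepted
w2: Trace: q0 -R-> q4 -L-> q0 -R-> q4 -L-> q0 -L-> q3 -R-> q2 -R-> q4 -L-> q0 -L-> q3 -R-> q2 -L-> q3 -R-> q2  → end q2, rejected
w3: Trace: q0 -L-> q3 -R-> q2 -L-> q3 -L-> q5 -R-> q4 -L-> q0 -R-> q4 -R-> q4 -R-> q4 -R-> q4 -L-> q0 -R-> q4 -R-> q4 -L-> q0 -R-> q4  → end q4, accepted
w4: Trace: q0 -R-> q4 -L-> q0 -R-> q4 -R-> q4 -R-> q4 -R-> q4 -L-> q0 -R-> q4 -L-> q0 -L-> q3 -R-> q2 -R-> q4 -R-> q4  → end q4, accepted

3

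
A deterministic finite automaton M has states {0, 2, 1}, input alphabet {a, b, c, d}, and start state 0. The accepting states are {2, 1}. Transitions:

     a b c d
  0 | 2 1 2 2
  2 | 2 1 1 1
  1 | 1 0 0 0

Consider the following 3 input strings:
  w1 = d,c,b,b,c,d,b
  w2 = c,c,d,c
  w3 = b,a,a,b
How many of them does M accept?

2

w1: Trace: 0 -d-> 2 -c-> 1 -b-> 0 -b-> 1 -c-> 0 -d-> 2 -b-> 1  → end 1, accepted
w2: Trace: 0 -c-> 2 -c-> 1 -d-> 0 -c-> 2  → end 2, accepted
w3: Trace: 0 -b-> 1 -a-> 1 -a-> 1 -b-> 0  → end 0, rejected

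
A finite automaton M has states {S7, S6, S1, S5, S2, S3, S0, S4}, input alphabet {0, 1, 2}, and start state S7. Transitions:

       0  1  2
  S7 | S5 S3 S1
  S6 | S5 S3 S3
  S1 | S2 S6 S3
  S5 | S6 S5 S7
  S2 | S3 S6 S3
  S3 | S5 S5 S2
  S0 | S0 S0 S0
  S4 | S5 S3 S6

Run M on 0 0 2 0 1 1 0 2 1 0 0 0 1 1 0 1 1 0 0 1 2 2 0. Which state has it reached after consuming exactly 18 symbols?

S7 → S5 → S6 → S3 → S5 → S5 → S5 → S6 → S3 → S5 → S6 → S5 → S6 → S3 → S5 → S6 → S3 → S5 → S6
After 18 symbols: S6.

S6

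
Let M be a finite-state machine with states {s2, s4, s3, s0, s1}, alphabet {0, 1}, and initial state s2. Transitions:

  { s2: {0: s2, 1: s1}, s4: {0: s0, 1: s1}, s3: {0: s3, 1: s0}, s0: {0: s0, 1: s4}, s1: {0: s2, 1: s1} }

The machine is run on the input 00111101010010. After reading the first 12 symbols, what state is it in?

s2

s2 → s2 → s2 → s1 → s1 → s1 → s1 → s2 → s1 → s2 → s1 → s2 → s2
After 12 symbols: s2.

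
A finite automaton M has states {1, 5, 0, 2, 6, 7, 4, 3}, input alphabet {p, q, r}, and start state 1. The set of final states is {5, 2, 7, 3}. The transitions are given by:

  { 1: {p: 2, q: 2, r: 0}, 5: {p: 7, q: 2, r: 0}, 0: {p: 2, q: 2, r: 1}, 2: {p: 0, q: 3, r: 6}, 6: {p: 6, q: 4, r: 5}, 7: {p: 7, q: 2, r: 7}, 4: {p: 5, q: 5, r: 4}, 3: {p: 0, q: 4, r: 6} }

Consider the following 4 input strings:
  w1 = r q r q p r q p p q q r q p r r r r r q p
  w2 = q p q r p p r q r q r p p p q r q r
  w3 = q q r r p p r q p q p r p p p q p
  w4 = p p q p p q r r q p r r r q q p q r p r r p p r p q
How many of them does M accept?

1

w1: 1 → 0 → 2 → 6 → 4 → 5 → 0 → 2 → 0 → 2 → 3 → 4 → 4 → 5 → 7 → 7 → 7 → 7 → 7 → 7 → 2 → 0  → end 0, rejected
w2: 1 → 2 → 0 → 2 → 6 → 6 → 6 → 5 → 2 → 6 → 4 → 4 → 5 → 7 → 7 → 2 → 6 → 4 → 4  → end 4, rejected
w3: 1 → 2 → 3 → 6 → 5 → 7 → 7 → 7 → 2 → 0 → 2 → 0 → 1 → 2 → 0 → 2 → 3 → 0  → end 0, rejected
w4: 1 → 2 → 0 → 2 → 0 → 2 → 3 → 6 → 5 → 2 → 0 → 1 → 0 → 1 → 2 → 3 → 0 → 2 → 6 → 6 → 5 → 0 → 2 → 0 → 1 → 2 → 3  → end 3, accepted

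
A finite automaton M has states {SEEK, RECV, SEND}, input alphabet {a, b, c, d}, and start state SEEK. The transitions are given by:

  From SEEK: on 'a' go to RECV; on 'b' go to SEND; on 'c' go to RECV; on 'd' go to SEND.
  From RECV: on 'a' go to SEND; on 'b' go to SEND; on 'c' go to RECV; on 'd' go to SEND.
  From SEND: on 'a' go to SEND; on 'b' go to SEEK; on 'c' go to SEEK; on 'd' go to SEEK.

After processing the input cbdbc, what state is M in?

start at SEEK
read 'c': SEEK → RECV
read 'b': RECV → SEND
read 'd': SEND → SEEK
read 'b': SEEK → SEND
read 'c': SEND → SEEK

SEEK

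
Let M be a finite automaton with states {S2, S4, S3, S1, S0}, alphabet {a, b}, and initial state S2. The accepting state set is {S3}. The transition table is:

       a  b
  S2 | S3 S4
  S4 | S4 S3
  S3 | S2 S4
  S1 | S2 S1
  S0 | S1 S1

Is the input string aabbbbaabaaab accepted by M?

Yes

start at S2
read 'a': S2 → S3
read 'a': S3 → S2
read 'b': S2 → S4
read 'b': S4 → S3
read 'b': S3 → S4
read 'b': S4 → S3
read 'a': S3 → S2
read 'a': S2 → S3
read 'b': S3 → S4
read 'a': S4 → S4
read 'a': S4 → S4
read 'a': S4 → S4
read 'b': S4 → S3
End state S3 is accepting.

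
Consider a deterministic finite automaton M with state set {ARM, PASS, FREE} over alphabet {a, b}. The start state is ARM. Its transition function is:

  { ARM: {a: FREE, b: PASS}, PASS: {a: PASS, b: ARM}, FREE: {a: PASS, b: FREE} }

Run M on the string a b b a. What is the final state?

PASS

Trace: ARM -a-> FREE -b-> FREE -b-> FREE -a-> PASS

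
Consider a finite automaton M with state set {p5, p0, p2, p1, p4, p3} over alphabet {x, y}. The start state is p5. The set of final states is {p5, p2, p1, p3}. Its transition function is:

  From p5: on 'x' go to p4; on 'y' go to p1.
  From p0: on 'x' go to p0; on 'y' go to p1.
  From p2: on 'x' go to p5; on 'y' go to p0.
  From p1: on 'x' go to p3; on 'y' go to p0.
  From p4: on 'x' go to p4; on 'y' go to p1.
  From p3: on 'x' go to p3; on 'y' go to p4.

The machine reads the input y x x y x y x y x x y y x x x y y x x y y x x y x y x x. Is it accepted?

No

p5 → p1 → p3 → p3 → p4 → p4 → p1 → p3 → p4 → p4 → p4 → p1 → p0 → p0 → p0 → p0 → p1 → p0 → p0 → p0 → p1 → p0 → p0 → p0 → p1 → p3 → p4 → p4 → p4
End state p4 is not accepting.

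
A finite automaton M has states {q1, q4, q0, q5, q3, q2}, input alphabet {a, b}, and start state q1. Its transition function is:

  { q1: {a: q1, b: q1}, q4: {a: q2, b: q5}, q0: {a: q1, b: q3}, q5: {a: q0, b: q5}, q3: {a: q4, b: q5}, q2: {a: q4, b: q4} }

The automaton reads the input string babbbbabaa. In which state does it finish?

start at q1
read 'b': q1 → q1
read 'a': q1 → q1
read 'b': q1 → q1
read 'b': q1 → q1
read 'b': q1 → q1
read 'b': q1 → q1
read 'a': q1 → q1
read 'b': q1 → q1
read 'a': q1 → q1
read 'a': q1 → q1

q1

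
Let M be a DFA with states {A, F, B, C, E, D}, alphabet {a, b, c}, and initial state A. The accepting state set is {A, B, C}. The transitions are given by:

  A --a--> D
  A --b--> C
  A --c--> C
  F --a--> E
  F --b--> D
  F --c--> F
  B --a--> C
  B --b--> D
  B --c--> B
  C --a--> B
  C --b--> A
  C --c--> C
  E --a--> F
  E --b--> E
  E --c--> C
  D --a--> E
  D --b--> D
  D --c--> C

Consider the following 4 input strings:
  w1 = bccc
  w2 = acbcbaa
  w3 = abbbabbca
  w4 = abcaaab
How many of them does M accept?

w1:
  start at A
  read 'b': A → C
  read 'c': C → C
  read 'c': C → C
  read 'c': C → C
  end C, accepted
w2:
  start at A
  read 'a': A → D
  read 'c': D → C
  read 'b': C → A
  read 'c': A → C
  read 'b': C → A
  read 'a': A → D
  read 'a': D → E
  end E, rejected
w3:
  start at A
  read 'a': A → D
  read 'b': D → D
  read 'b': D → D
  read 'b': D → D
  read 'a': D → E
  read 'b': E → E
  read 'b': E → E
  read 'c': E → C
  read 'a': C → B
  end B, accepted
w4:
  start at A
  read 'a': A → D
  read 'b': D → D
  read 'c': D → C
  read 'a': C → B
  read 'a': B → C
  read 'a': C → B
  read 'b': B → D
  end D, rejected

2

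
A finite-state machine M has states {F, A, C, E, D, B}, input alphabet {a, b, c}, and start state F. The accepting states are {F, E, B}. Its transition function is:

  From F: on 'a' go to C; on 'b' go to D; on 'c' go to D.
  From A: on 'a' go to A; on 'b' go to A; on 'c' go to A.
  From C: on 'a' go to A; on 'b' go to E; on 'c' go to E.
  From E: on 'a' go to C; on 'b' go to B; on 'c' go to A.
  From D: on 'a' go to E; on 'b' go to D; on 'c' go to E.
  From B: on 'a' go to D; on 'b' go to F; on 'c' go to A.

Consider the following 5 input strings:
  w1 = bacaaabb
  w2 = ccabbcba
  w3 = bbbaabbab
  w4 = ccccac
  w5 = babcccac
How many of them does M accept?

w1: Trace: F -b-> D -a-> E -c-> A -a-> A -a-> A -a-> A -b-> A -b-> A  → end A, rejected
w2: Trace: F -c-> D -c-> E -a-> C -b-> E -b-> B -c-> A -b-> A -a-> A  → end A, rejected
w3: Trace: F -b-> D -b-> D -b-> D -a-> E -a-> C -b-> E -b-> B -a-> D -b-> D  → end D, rejected
w4: Trace: F -c-> D -c-> E -c-> A -c-> A -a-> A -c-> A  → end A, rejected
w5: Trace: F -b-> D -a-> E -b-> B -c-> A -c-> A -c-> A -a-> A -c-> A  → end A, rejected

0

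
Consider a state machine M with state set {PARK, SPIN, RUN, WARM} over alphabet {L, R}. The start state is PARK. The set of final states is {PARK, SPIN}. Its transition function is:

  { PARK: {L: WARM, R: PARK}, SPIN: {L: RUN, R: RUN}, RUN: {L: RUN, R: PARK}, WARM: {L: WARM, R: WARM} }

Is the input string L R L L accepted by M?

Trace: PARK -L-> WARM -R-> WARM -L-> WARM -L-> WARM
End state WARM is not accepting.

No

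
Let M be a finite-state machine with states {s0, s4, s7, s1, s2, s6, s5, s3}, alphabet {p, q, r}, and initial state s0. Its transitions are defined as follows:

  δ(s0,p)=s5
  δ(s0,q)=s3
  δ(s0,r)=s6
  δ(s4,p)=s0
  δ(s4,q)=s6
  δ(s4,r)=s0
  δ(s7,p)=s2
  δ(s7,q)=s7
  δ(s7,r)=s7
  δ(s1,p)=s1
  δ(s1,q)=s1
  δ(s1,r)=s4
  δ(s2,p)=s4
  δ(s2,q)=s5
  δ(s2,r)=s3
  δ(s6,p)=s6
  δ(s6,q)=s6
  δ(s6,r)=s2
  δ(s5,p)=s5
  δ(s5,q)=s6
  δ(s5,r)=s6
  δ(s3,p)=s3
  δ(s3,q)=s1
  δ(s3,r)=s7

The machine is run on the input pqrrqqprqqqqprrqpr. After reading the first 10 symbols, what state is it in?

start at s0
read 'p': s0 → s5
read 'q': s5 → s6
read 'r': s6 → s2
read 'r': s2 → s3
read 'q': s3 → s1
read 'q': s1 → s1
read 'p': s1 → s1
read 'r': s1 → s4
read 'q': s4 → s6
read 'q': s6 → s6
After 10 symbols: s6.

s6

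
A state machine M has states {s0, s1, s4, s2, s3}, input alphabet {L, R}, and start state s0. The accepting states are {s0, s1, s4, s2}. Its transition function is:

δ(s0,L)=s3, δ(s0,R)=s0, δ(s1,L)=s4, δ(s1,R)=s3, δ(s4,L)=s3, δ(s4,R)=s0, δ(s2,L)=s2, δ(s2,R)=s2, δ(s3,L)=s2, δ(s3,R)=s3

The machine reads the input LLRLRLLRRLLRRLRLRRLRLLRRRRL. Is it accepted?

Yes

Trace: s0 -L-> s3 -L-> s2 -R-> s2 -L-> s2 -R-> s2 -L-> s2 -L-> s2 -R-> s2 -R-> s2 -L-> s2 -L-> s2 -R-> s2 -R-> s2 -L-> s2 -R-> s2 -L-> s2 -R-> s2 -R-> s2 -L-> s2 -R-> s2 -L-> s2 -L-> s2 -R-> s2 -R-> s2 -R-> s2 -R-> s2 -L-> s2
End state s2 is accepting.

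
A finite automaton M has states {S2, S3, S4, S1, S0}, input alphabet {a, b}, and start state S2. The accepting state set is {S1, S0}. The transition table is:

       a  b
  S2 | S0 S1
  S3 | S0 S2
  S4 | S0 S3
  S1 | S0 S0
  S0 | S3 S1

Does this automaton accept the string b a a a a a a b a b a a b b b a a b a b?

Trace: S2 -b-> S1 -a-> S0 -a-> S3 -a-> S0 -a-> S3 -a-> S0 -a-> S3 -b-> S2 -a-> S0 -b-> S1 -a-> S0 -a-> S3 -b-> S2 -b-> S1 -b-> S0 -a-> S3 -a-> S0 -b-> S1 -a-> S0 -b-> S1
End state S1 is accepting.

Yes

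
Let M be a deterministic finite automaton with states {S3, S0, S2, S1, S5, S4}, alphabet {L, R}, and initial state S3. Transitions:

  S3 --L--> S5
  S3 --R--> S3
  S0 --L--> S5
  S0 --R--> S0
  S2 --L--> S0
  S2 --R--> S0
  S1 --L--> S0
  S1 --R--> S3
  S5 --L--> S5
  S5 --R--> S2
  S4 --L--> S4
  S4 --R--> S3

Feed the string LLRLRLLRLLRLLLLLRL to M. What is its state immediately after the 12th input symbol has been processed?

S0

S3 → S5 → S5 → S2 → S0 → S0 → S5 → S5 → S2 → S0 → S5 → S2 → S0
After 12 symbols: S0.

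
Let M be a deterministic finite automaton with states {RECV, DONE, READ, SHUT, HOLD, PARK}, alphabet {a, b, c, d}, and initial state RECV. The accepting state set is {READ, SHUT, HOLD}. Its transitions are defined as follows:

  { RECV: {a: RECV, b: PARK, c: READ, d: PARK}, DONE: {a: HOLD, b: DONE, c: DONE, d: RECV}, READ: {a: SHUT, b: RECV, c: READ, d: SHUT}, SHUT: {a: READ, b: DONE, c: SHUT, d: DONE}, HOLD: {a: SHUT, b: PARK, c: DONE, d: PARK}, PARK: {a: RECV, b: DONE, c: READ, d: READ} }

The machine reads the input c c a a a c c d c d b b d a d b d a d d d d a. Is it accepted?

Yes

RECV → READ → READ → SHUT → READ → SHUT → SHUT → SHUT → DONE → DONE → RECV → PARK → DONE → RECV → RECV → PARK → DONE → RECV → RECV → PARK → READ → SHUT → DONE → HOLD
End state HOLD is accepting.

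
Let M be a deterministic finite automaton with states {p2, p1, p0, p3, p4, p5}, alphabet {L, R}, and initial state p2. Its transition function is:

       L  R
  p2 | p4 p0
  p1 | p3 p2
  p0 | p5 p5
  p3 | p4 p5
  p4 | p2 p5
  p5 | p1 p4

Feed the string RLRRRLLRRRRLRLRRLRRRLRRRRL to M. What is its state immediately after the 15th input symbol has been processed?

Trace: p2 -R-> p0 -L-> p5 -R-> p4 -R-> p5 -R-> p4 -L-> p2 -L-> p4 -R-> p5 -R-> p4 -R-> p5 -R-> p4 -L-> p2 -R-> p0 -L-> p5 -R-> p4
After 15 symbols: p4.

p4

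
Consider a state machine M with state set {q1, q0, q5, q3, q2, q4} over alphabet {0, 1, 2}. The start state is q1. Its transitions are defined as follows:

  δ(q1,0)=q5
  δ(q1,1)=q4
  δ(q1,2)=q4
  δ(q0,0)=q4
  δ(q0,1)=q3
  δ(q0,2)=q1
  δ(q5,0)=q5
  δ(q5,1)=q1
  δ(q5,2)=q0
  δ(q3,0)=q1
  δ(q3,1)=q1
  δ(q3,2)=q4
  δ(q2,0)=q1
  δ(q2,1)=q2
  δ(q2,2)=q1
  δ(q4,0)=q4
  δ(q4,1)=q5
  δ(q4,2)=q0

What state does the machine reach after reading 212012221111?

q5

Trace: q1 -2-> q4 -1-> q5 -2-> q0 -0-> q4 -1-> q5 -2-> q0 -2-> q1 -2-> q4 -1-> q5 -1-> q1 -1-> q4 -1-> q5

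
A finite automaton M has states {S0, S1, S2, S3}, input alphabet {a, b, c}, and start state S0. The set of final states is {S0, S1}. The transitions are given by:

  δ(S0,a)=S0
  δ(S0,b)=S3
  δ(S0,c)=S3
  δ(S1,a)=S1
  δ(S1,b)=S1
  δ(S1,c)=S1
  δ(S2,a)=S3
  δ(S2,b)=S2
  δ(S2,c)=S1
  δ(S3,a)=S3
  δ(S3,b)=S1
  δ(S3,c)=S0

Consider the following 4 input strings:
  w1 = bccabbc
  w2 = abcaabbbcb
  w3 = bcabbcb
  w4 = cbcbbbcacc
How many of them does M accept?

4

w1:
  start at S0
  read 'b': S0 → S3
  read 'c': S3 → S0
  read 'c': S0 → S3
  read 'a': S3 → S3
  read 'b': S3 → S1
  read 'b': S1 → S1
  read 'c': S1 → S1
  end S1, accepted
w2:
  start at S0
  read 'a': S0 → S0
  read 'b': S0 → S3
  read 'c': S3 → S0
  read 'a': S0 → S0
  read 'a': S0 → S0
  read 'b': S0 → S3
  read 'b': S3 → S1
  read 'b': S1 → S1
  read 'c': S1 → S1
  read 'b': S1 → S1
  end S1, accepted
w3:
  start at S0
  read 'b': S0 → S3
  read 'c': S3 → S0
  read 'a': S0 → S0
  read 'b': S0 → S3
  read 'b': S3 → S1
  read 'c': S1 → S1
  read 'b': S1 → S1
  end S1, accepted
w4:
  start at S0
  read 'c': S0 → S3
  read 'b': S3 → S1
  read 'c': S1 → S1
  read 'b': S1 → S1
  read 'b': S1 → S1
  read 'b': S1 → S1
  read 'c': S1 → S1
  read 'a': S1 → S1
  read 'c': S1 → S1
  read 'c': S1 → S1
  end S1, accepted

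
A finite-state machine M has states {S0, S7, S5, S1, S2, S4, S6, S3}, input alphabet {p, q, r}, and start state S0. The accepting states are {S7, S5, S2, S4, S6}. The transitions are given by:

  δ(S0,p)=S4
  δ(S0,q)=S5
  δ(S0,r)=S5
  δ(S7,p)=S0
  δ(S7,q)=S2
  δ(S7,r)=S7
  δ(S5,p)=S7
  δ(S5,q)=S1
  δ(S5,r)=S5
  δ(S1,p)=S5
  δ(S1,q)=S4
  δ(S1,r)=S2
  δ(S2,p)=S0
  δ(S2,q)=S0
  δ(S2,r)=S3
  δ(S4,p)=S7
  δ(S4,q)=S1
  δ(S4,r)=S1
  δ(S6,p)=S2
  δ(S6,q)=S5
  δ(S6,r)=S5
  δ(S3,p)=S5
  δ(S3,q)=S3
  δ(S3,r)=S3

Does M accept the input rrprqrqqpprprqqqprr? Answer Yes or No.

Yes

S0 → S5 → S5 → S7 → S7 → S2 → S3 → S3 → S3 → S5 → S7 → S7 → S0 → S5 → S1 → S4 → S1 → S5 → S5 → S5
End state S5 is accepting.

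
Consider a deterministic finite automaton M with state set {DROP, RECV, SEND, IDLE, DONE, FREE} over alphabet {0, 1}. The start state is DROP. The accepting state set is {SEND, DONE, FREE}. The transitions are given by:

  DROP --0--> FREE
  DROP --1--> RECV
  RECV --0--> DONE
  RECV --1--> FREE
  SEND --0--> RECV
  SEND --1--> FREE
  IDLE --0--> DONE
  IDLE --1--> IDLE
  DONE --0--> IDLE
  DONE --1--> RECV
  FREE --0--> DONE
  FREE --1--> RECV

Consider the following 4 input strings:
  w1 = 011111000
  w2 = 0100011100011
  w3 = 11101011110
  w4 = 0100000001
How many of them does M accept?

3

w1:
  start at DROP
  read '0': DROP → FREE
  read '1': FREE → RECV
  read '1': RECV → FREE
  read '1': FREE → RECV
  read '1': RECV → FREE
  read '1': FREE → RECV
  read '0': RECV → DONE
  read '0': DONE → IDLE
  read '0': IDLE → DONE
  end DONE, accepted
w2:
  start at DROP
  read '0': DROP → FREE
  read '1': FREE → RECV
  read '0': RECV → DONE
  read '0': DONE → IDLE
  read '0': IDLE → DONE
  read '1': DONE → RECV
  read '1': RECV → FREE
  read '1': FREE → RECV
  read '0': RECV → DONE
  read '0': DONE → IDLE
  read '0': IDLE → DONE
  read '1': DONE → RECV
  read '1': RECV → FREE
  end FREE, accepted
w3:
  start at DROP
  read '1': DROP → RECV
  read '1': RECV → FREE
  read '1': FREE → RECV
  read '0': RECV → DONE
  read '1': DONE → RECV
  read '0': RECV → DONE
  read '1': DONE → RECV
  read '1': RECV → FREE
  read '1': FREE → RECV
  read '1': RECV → FREE
  read '0': FREE → DONE
  end DONE, accepted
w4:
  start at DROP
  read '0': DROP → FREE
  read '1': FREE → RECV
  read '0': RECV → DONE
  read '0': DONE → IDLE
  read '0': IDLE → DONE
  read '0': DONE → IDLE
  read '0': IDLE → DONE
  read '0': DONE → IDLE
  read '0': IDLE → DONE
  read '1': DONE → RECV
  end RECV, rejected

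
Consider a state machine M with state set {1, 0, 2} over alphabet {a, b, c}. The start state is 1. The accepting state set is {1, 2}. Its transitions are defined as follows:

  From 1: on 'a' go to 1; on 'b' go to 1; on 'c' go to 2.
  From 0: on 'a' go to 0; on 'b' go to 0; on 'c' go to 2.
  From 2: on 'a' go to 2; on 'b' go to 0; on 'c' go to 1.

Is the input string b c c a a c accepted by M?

Yes

start at 1
read 'b': 1 → 1
read 'c': 1 → 2
read 'c': 2 → 1
read 'a': 1 → 1
read 'a': 1 → 1
read 'c': 1 → 2
End state 2 is accepting.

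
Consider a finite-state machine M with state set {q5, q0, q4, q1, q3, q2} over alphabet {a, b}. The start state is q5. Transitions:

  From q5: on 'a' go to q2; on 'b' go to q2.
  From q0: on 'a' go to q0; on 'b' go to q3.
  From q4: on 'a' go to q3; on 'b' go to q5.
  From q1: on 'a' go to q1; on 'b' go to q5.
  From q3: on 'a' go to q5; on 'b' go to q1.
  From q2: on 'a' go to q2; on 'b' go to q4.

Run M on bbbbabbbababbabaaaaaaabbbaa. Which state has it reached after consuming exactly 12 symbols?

q5 → q2 → q4 → q5 → q2 → q2 → q4 → q5 → q2 → q2 → q4 → q3 → q1
After 12 symbols: q1.

q1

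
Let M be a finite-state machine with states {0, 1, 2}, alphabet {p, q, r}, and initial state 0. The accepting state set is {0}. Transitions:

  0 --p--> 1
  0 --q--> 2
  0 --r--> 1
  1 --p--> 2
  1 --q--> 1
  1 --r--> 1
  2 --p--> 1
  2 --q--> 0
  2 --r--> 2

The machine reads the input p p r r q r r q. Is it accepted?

start at 0
read 'p': 0 → 1
read 'p': 1 → 2
read 'r': 2 → 2
read 'r': 2 → 2
read 'q': 2 → 0
read 'r': 0 → 1
read 'r': 1 → 1
read 'q': 1 → 1
End state 1 is not accepting.

No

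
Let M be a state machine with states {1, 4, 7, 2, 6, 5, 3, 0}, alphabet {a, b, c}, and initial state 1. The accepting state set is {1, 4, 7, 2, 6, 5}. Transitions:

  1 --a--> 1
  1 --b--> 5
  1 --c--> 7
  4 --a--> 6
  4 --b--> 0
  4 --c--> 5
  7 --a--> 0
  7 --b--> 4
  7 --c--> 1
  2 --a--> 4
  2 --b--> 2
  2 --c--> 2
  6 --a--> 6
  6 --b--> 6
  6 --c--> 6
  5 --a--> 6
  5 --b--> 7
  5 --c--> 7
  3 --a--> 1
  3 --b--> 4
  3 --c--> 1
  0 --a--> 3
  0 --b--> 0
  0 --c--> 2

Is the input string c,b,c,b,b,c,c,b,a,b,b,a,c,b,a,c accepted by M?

start at 1
read 'c': 1 → 7
read 'b': 7 → 4
read 'c': 4 → 5
read 'b': 5 → 7
read 'b': 7 → 4
read 'c': 4 → 5
read 'c': 5 → 7
read 'b': 7 → 4
read 'a': 4 → 6
read 'b': 6 → 6
read 'b': 6 → 6
read 'a': 6 → 6
read 'c': 6 → 6
read 'b': 6 → 6
read 'a': 6 → 6
read 'c': 6 → 6
End state 6 is accepting.

Yes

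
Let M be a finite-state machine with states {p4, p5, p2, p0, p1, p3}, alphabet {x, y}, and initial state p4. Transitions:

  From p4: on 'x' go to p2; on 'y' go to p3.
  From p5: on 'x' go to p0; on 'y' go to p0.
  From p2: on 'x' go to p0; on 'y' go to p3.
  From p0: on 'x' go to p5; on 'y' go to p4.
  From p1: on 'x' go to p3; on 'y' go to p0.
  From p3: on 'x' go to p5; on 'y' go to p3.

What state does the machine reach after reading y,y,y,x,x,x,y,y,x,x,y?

p4

Trace: p4 -y-> p3 -y-> p3 -y-> p3 -x-> p5 -x-> p0 -x-> p5 -y-> p0 -y-> p4 -x-> p2 -x-> p0 -y-> p4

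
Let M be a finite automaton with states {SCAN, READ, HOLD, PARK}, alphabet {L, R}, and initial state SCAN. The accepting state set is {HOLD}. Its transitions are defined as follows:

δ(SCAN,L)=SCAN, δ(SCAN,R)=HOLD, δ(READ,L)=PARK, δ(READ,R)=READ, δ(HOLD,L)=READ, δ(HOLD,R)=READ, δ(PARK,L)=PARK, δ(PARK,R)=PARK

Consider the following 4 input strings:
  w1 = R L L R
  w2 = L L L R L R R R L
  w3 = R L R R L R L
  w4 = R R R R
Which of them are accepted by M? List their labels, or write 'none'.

none

w1:
  start at SCAN
  read 'R': SCAN → HOLD
  read 'L': HOLD → READ
  read 'L': READ → PARK
  read 'R': PARK → PARK
  end PARK, rejected
w2:
  start at SCAN
  read 'L': SCAN → SCAN
  read 'L': SCAN → SCAN
  read 'L': SCAN → SCAN
  read 'R': SCAN → HOLD
  read 'L': HOLD → READ
  read 'R': READ → READ
  read 'R': READ → READ
  read 'R': READ → READ
  read 'L': READ → PARK
  end PARK, rejected
w3:
  start at SCAN
  read 'R': SCAN → HOLD
  read 'L': HOLD → READ
  read 'R': READ → READ
  read 'R': READ → READ
  read 'L': READ → PARK
  read 'R': PARK → PARK
  read 'L': PARK → PARK
  end PARK, rejected
w4:
  start at SCAN
  read 'R': SCAN → HOLD
  read 'R': HOLD → READ
  read 'R': READ → READ
  read 'R': READ → READ
  end READ, rejected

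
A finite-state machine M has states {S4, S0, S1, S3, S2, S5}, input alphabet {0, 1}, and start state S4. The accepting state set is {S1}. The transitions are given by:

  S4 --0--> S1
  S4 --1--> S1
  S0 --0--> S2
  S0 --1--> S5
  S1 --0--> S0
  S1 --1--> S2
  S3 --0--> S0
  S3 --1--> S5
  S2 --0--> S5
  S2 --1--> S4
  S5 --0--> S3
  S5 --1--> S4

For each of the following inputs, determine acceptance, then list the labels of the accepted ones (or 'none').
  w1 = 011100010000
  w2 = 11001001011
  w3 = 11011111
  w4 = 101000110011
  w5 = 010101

w1:
  start at S4
  read '0': S4 → S1
  read '1': S1 → S2
  read '1': S2 → S4
  read '1': S4 → S1
  read '0': S1 → S0
  read '0': S0 → S2
  read '0': S2 → S5
  read '1': S5 → S4
  read '0': S4 → S1
  read '0': S1 → S0
  read '0': S0 → S2
  read '0': S2 → S5
  end S5, rejected
w2:
  start at S4
  read '1': S4 → S1
  read '1': S1 → S2
  read '0': S2 → S5
  read '0': S5 → S3
  read '1': S3 → S5
  read '0': S5 → S3
  read '0': S3 → S0
  read '1': S0 → S5
  read '0': S5 → S3
  read '1': S3 → S5
  read '1': S5 → S4
  end S4, rejected
w3:
  start at S4
  read '1': S4 → S1
  read '1': S1 → S2
  read '0': S2 → S5
  read '1': S5 → S4
  read '1': S4 → S1
  read '1': S1 → S2
  read '1': S2 → S4
  read '1': S4 → S1
  end S1, accepted
w4:
  start at S4
  read '1': S4 → S1
  read '0': S1 → S0
  read '1': S0 → S5
  read '0': S5 → S3
  read '0': S3 → S0
  read '0': S0 → S2
  read '1': S2 → S4
  read '1': S4 → S1
  read '0': S1 → S0
  read '0': S0 → S2
  read '1': S2 → S4
  read '1': S4 → S1
  end S1, accepted
w5:
  start at S4
  read '0': S4 → S1
  read '1': S1 → S2
  read '0': S2 → S5
  read '1': S5 → S4
  read '0': S4 → S1
  read '1': S1 → S2
  end S2, rejected

w3, w4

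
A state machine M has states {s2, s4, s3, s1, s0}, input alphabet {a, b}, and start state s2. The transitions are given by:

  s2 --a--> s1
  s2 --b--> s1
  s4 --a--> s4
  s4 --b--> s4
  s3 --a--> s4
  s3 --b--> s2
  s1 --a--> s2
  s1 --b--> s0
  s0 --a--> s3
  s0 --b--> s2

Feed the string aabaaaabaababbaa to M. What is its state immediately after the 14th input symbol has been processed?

s4

Trace: s2 -a-> s1 -a-> s2 -b-> s1 -a-> s2 -a-> s1 -a-> s2 -a-> s1 -b-> s0 -a-> s3 -a-> s4 -b-> s4 -a-> s4 -b-> s4 -b-> s4
After 14 symbols: s4.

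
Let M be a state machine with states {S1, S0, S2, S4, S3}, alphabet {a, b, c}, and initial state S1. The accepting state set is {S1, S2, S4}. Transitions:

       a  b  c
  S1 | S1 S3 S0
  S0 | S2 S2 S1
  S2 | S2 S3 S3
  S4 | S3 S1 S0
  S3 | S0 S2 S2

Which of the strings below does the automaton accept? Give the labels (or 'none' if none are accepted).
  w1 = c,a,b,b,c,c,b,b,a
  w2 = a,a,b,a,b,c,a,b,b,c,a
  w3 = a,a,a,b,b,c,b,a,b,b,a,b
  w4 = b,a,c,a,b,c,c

w1:
  start at S1
  read 'c': S1 → S0
  read 'a': S0 → S2
  read 'b': S2 → S3
  read 'b': S3 → S2
  read 'c': S2 → S3
  read 'c': S3 → S2
  read 'b': S2 → S3
  read 'b': S3 → S2
  read 'a': S2 → S2
  end S2, accepted
w2:
  start at S1
  read 'a': S1 → S1
  read 'a': S1 → S1
  read 'b': S1 → S3
  read 'a': S3 → S0
  read 'b': S0 → S2
  read 'c': S2 → S3
  read 'a': S3 → S0
  read 'b': S0 → S2
  read 'b': S2 → S3
  read 'c': S3 → S2
  read 'a': S2 → S2
  end S2, accepted
w3:
  start at S1
  read 'a': S1 → S1
  read 'a': S1 → S1
  read 'a': S1 → S1
  read 'b': S1 → S3
  read 'b': S3 → S2
  read 'c': S2 → S3
  read 'b': S3 → S2
  read 'a': S2 → S2
  read 'b': S2 → S3
  read 'b': S3 → S2
  read 'a': S2 → S2
  read 'b': S2 → S3
  end S3, rejected
w4:
  start at S1
  read 'b': S1 → S3
  read 'a': S3 → S0
  read 'c': S0 → S1
  read 'a': S1 → S1
  read 'b': S1 → S3
  read 'c': S3 → S2
  read 'c': S2 → S3
  end S3, rejected

w1, w2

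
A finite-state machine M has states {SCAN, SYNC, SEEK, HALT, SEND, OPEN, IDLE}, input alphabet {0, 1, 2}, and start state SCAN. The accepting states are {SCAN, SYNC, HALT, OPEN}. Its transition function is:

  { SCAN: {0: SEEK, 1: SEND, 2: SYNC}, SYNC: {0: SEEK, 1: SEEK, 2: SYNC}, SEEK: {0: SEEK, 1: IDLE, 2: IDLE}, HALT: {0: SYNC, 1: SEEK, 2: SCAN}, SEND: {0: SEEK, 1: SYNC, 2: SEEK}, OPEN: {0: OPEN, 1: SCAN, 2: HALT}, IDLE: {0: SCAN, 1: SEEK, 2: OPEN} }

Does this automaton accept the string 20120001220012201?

Trace: SCAN -2-> SYNC -0-> SEEK -1-> IDLE -2-> OPEN -0-> OPEN -0-> OPEN -0-> OPEN -1-> SCAN -2-> SYNC -2-> SYNC -0-> SEEK -0-> SEEK -1-> IDLE -2-> OPEN -2-> HALT -0-> SYNC -1-> SEEK
End state SEEK is not accepting.

No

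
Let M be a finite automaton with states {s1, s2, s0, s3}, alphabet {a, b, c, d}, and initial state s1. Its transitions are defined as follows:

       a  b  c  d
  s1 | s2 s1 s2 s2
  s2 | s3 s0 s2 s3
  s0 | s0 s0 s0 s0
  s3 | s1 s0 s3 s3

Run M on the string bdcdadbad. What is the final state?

s1 → s1 → s2 → s2 → s3 → s1 → s2 → s0 → s0 → s0

s0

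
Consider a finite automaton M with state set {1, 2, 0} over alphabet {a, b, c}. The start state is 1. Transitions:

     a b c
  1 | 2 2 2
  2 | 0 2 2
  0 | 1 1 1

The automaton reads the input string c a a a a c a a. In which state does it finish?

0

Trace: 1 -c-> 2 -a-> 0 -a-> 1 -a-> 2 -a-> 0 -c-> 1 -a-> 2 -a-> 0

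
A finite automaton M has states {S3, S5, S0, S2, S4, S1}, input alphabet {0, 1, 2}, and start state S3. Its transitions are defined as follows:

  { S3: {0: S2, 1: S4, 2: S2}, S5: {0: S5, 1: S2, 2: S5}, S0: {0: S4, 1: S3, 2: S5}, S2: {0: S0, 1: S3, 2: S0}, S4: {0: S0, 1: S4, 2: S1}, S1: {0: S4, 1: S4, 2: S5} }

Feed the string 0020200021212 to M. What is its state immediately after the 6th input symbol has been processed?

start at S3
read '0': S3 → S2
read '0': S2 → S0
read '2': S0 → S5
read '0': S5 → S5
read '2': S5 → S5
read '0': S5 → S5
After 6 symbols: S5.

S5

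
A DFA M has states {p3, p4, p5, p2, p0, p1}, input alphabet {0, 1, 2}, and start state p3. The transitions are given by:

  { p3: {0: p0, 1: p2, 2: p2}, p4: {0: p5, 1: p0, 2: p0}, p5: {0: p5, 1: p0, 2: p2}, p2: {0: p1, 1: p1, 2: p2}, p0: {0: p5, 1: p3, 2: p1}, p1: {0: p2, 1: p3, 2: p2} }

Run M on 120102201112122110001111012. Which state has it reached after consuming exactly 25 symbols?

p3 → p2 → p2 → p1 → p3 → p0 → p1 → p2 → p1 → p3 → p2 → p1 → p2 → p1 → p2 → p2 → p1 → p3 → p0 → p5 → p5 → p0 → p3 → p2 → p1 → p2
After 25 symbols: p2.

p2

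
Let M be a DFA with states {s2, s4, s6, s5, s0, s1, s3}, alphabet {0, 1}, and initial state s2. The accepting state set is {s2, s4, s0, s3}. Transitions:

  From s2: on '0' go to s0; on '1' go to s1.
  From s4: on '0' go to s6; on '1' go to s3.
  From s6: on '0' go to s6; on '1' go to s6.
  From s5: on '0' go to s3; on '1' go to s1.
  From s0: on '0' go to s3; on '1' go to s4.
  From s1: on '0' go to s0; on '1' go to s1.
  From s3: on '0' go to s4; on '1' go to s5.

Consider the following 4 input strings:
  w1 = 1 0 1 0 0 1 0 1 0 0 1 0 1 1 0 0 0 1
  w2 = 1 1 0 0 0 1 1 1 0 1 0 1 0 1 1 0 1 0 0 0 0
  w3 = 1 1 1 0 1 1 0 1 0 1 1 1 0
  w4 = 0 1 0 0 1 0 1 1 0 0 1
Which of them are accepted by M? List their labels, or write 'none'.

w1: s2 → s1 → s0 → s4 → s6 → s6 → s6 → s6 → s6 → s6 → s6 → s6 → s6 → s6 → s6 → s6 → s6 → s6 → s6  → end s6, rejected
w2: s2 → s1 → s1 → s0 → s3 → s4 → s3 → s5 → s1 → s0 → s4 → s6 → s6 → s6 → s6 → s6 → s6 → s6 → s6 → s6 → s6 → s6  → end s6, rejected
w3: s2 → s1 → s1 → s1 → s0 → s4 → s3 → s4 → s3 → s4 → s3 → s5 → s1 → s0  → end s0, accepted
w4: s2 → s0 → s4 → s6 → s6 → s6 → s6 → s6 → s6 → s6 → s6 → s6  → end s6, rejected

w3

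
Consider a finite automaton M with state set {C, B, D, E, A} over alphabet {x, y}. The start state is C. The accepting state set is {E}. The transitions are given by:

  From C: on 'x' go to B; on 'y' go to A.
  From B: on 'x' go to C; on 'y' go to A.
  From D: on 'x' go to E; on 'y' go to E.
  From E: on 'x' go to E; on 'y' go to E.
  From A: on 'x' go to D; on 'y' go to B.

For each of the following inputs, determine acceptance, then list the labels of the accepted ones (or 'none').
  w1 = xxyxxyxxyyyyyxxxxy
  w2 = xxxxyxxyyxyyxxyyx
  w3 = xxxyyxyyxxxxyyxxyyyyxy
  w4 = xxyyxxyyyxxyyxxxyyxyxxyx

w1: Trace: C -x-> B -x-> C -y-> A -x-> D -x-> E -y-> E -x-> E -x-> E -y-> E -y-> E -y-> E -y-> E -y-> E -x-> E -x-> E -x-> E -x-> E -y-> E  → end E, accepted
w2: Trace: C -x-> B -x-> C -x-> B -x-> C -y-> A -x-> D -x-> E -y-> E -y-> E -x-> E -y-> E -y-> E -x-> E -x-> E -y-> E -y-> E -x-> E  → end E, accepted
w3: Trace: C -x-> B -x-> C -x-> B -y-> A -y-> B -x-> C -y-> A -y-> B -x-> C -x-> B -x-> C -x-> B -y-> A -y-> B -x-> C -x-> B -y-> A -y-> B -y-> A -y-> B -x-> C -y-> A  → end A, rejected
w4: Trace: C -x-> B -x-> C -y-> A -y-> B -x-> C -x-> B -y-> A -y-> B -y-> A -x-> D -x-> E -y-> E -y-> E -x-> E -x-> E -x-> E -y-> E -y-> E -x-> E -y-> E -x-> E -x-> E -y-> E -x-> E  → end E, accepted

w1, w2, w4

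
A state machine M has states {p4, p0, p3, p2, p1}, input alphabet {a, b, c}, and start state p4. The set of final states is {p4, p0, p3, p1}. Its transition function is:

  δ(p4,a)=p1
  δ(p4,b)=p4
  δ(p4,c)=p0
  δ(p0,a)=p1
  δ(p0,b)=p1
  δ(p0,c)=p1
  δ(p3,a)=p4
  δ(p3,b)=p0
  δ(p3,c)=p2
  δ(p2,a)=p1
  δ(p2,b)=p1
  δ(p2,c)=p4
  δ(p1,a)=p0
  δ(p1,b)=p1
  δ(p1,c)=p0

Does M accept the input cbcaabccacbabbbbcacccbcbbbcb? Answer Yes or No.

start at p4
read 'c': p4 → p0
read 'b': p0 → p1
read 'c': p1 → p0
read 'a': p0 → p1
read 'a': p1 → p0
read 'b': p0 → p1
read 'c': p1 → p0
read 'c': p0 → p1
read 'a': p1 → p0
read 'c': p0 → p1
read 'b': p1 → p1
read 'a': p1 → p0
read 'b': p0 → p1
read 'b': p1 → p1
read 'b': p1 → p1
read 'b': p1 → p1
read 'c': p1 → p0
read 'a': p0 → p1
read 'c': p1 → p0
read 'c': p0 → p1
read 'c': p1 → p0
read 'b': p0 → p1
read 'c': p1 → p0
read 'b': p0 → p1
read 'b': p1 → p1
read 'b': p1 → p1
read 'c': p1 → p0
read 'b': p0 → p1
End state p1 is accepting.

Yes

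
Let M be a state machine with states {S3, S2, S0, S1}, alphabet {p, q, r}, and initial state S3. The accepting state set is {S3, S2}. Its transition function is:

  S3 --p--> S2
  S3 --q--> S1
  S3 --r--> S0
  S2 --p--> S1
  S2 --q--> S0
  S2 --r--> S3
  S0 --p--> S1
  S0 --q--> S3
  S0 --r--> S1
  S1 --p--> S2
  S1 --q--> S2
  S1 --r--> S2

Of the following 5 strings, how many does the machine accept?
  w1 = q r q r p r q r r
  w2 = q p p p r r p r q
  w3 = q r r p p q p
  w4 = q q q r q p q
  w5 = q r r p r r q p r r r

w1:
  start at S3
  read 'q': S3 → S1
  read 'r': S1 → S2
  read 'q': S2 → S0
  read 'r': S0 → S1
  read 'p': S1 → S2
  read 'r': S2 → S3
  read 'q': S3 → S1
  read 'r': S1 → S2
  read 'r': S2 → S3
  end S3, accepted
w2:
  start at S3
  read 'q': S3 → S1
  read 'p': S1 → S2
  read 'p': S2 → S1
  read 'p': S1 → S2
  read 'r': S2 → S3
  read 'r': S3 → S0
  read 'p': S0 → S1
  read 'r': S1 → S2
  read 'q': S2 → S0
  end S0, rejected
w3:
  start at S3
  read 'q': S3 → S1
  read 'r': S1 → S2
  read 'r': S2 → S3
  read 'p': S3 → S2
  read 'p': S2 → S1
  read 'q': S1 → S2
  read 'p': S2 → S1
  end S1, rejected
w4:
  start at S3
  read 'q': S3 → S1
  read 'q': S1 → S2
  read 'q': S2 → S0
  read 'r': S0 → S1
  read 'q': S1 → S2
  read 'p': S2 → S1
  read 'q': S1 → S2
  end S2, accepted
w5:
  start at S3
  read 'q': S3 → S1
  read 'r': S1 → S2
  read 'r': S2 → S3
  read 'p': S3 → S2
  read 'r': S2 → S3
  read 'r': S3 → S0
  read 'q': S0 → S3
  read 'p': S3 → S2
  read 'r': S2 → S3
  read 'r': S3 → S0
  read 'r': S0 → S1
  end S1, rejected

2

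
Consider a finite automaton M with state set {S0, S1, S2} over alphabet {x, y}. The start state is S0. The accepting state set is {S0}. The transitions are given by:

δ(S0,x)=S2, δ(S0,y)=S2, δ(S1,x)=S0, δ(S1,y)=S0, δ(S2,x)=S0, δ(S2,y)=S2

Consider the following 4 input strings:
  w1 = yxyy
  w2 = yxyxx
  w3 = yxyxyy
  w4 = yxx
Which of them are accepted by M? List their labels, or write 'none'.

none

w1: Trace: S0 -y-> S2 -x-> S0 -y-> S2 -y-> S2  → end S2, rejected
w2: Trace: S0 -y-> S2 -x-> S0 -y-> S2 -x-> S0 -x-> S2  → end S2, rejected
w3: Trace: S0 -y-> S2 -x-> S0 -y-> S2 -x-> S0 -y-> S2 -y-> S2  → end S2, rejected
w4: Trace: S0 -y-> S2 -x-> S0 -x-> S2  → end S2, rejected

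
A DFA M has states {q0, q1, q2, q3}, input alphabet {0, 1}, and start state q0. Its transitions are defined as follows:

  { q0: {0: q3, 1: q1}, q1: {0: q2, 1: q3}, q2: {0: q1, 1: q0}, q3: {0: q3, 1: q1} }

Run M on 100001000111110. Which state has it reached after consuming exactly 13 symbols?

Trace: q0 -1-> q1 -0-> q2 -0-> q1 -0-> q2 -0-> q1 -1-> q3 -0-> q3 -0-> q3 -0-> q3 -1-> q1 -1-> q3 -1-> q1 -1-> q3
After 13 symbols: q3.

q3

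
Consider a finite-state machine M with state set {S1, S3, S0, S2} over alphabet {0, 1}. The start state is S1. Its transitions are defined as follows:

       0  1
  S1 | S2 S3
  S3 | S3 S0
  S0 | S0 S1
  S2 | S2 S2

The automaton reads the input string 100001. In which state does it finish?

S0

S1 → S3 → S3 → S3 → S3 → S3 → S0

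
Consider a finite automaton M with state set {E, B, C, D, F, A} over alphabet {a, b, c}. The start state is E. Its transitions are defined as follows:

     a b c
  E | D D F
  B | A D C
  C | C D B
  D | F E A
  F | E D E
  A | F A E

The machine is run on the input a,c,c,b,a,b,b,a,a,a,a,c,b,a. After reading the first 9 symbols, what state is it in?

F

E → D → A → E → D → F → D → E → D → F
After 9 symbols: F.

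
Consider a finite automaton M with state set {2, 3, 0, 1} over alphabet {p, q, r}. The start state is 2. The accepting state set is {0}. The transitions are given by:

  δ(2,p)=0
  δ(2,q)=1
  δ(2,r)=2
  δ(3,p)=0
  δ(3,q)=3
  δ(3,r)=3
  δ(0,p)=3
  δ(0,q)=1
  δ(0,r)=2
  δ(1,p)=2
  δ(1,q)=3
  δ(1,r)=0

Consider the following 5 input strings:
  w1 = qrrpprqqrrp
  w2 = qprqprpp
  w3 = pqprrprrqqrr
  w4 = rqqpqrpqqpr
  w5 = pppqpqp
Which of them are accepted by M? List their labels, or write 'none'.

w1

w1: 2 → 1 → 0 → 2 → 0 → 3 → 3 → 3 → 3 → 3 → 3 → 0  → end 0, accepted
w2: 2 → 1 → 2 → 2 → 1 → 2 → 2 → 0 → 3  → end 3, rejected
w3: 2 → 0 → 1 → 2 → 2 → 2 → 0 → 2 → 2 → 1 → 3 → 3 → 3  → end 3, rejected
w4: 2 → 2 → 1 → 3 → 0 → 1 → 0 → 3 → 3 → 3 → 0 → 2  → end 2, rejected
w5: 2 → 0 → 3 → 0 → 1 → 2 → 1 → 2  → end 2, rejected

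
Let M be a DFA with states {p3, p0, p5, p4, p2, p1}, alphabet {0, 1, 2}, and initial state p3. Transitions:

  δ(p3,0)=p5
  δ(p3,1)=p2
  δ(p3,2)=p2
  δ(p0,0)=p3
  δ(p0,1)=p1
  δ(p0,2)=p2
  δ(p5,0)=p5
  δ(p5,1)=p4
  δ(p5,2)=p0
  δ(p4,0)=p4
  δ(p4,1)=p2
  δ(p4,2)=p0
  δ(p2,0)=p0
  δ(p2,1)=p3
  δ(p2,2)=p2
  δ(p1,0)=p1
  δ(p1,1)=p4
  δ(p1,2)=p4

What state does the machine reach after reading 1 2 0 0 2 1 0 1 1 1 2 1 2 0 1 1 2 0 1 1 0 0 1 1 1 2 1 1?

Trace: p3 -1-> p2 -2-> p2 -0-> p0 -0-> p3 -2-> p2 -1-> p3 -0-> p5 -1-> p4 -1-> p2 -1-> p3 -2-> p2 -1-> p3 -2-> p2 -0-> p0 -1-> p1 -1-> p4 -2-> p0 -0-> p3 -1-> p2 -1-> p3 -0-> p5 -0-> p5 -1-> p4 -1-> p2 -1-> p3 -2-> p2 -1-> p3 -1-> p2

p2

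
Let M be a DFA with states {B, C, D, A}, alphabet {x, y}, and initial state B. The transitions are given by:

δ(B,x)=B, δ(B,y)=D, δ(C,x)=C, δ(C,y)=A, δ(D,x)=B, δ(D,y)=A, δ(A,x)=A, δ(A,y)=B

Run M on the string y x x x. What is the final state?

B

Trace: B -y-> D -x-> B -x-> B -x-> B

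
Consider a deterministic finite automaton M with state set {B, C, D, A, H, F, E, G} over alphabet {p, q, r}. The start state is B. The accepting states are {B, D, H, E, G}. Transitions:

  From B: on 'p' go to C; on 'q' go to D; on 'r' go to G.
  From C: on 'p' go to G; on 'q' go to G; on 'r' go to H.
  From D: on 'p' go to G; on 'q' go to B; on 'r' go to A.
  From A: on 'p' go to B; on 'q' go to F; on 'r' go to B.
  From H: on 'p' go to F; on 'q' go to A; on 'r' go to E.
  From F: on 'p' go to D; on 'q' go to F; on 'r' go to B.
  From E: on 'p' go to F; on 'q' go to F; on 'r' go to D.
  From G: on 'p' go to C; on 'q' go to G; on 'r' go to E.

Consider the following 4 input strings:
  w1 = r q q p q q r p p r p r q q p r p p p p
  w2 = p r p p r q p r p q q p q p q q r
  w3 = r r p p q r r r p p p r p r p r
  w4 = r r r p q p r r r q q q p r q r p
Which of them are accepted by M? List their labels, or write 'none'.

w2, w3

w1:
  start at B
  read 'r': B → G
  read 'q': G → G
  read 'q': G → G
  read 'p': G → C
  read 'q': C → G
  read 'q': G → G
  read 'r': G → E
  read 'p': E → F
  read 'p': F → D
  read 'r': D → A
  read 'p': A → B
  read 'r': B → G
  read 'q': G → G
  read 'q': G → G
  read 'p': G → C
  read 'r': C → H
  read 'p': H → F
  read 'p': F → D
  read 'p': D → G
  read 'p': G → C
  end C, rejected
w2:
  start at B
  read 'p': B → C
  read 'r': C → H
  read 'p': H → F
  read 'p': F → D
  read 'r': D → A
  read 'q': A → F
  read 'p': F → D
  read 'r': D → A
  read 'p': A → B
  read 'q': B → D
  read 'q': D → B
  read 'p': B → C
  read 'q': C → G
  read 'p': G → C
  read 'q': C → G
  read 'q': G → G
  read 'r': G → E
  end E, accepted
w3:
  start at B
  read 'r': B → G
  read 'r': G → E
  read 'p': E → F
  read 'p': F → D
  read 'q': D → B
  read 'r': B → G
  read 'r': G → E
  read 'r': E → D
  read 'p': D → G
  read 'p': G → C
  read 'p': C → G
  read 'r': G → E
  read 'p': E → F
  read 'r': F → B
  read 'p': B → C
  read 'r': C → H
  end H, accepted
w4:
  start at B
  read 'r': B → G
  read 'r': G → E
  read 'r': E → D
  read 'p': D → G
  read 'q': G → G
  read 'p': G → C
  read 'r': C → H
  read 'r': H → E
  read 'r': E → D
  read 'q': D → B
  read 'q': B → D
  read 'q': D → B
  read 'p': B → C
  read 'r': C → H
  read 'q': H → A
  read 'r': A → B
  read 'p': B → C
  end C, rejected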